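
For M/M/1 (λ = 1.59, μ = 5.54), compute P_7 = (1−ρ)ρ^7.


ρ = 1.59/5.54 = 0.2870
P_n = (1−ρ)·ρ^n = (1 − 0.2870)·0.2870^7 = 0.7130·0.0001604 = 0.0001144

Final: 0.0001144


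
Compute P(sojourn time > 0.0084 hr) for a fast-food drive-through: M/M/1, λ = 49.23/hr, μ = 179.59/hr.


W ~ Exponential(μ−λ) for M/M/1.
μ − λ = 179.59 − 49.23 = 130.3600
P(W > t) = e^{−(μ−λ)t} = e^{−1.0950} = 0.334532

Final: 0.334532


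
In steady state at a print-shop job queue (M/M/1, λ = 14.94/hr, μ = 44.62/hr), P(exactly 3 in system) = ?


ρ = 14.94/44.62 = 0.3348
P_n = (1−ρ)·ρ^n = (1 − 0.3348)·0.3348^3 = 0.6652·0.037537 = 0.024969

Final: 0.024969


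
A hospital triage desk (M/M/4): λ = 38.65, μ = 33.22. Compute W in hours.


a = 1.1635; ρ = 0.2909; P₀ = 0.311486
Lq = P₀·a^c·ρ/(c!(1−ρ)²) = 0.01375
Wq = Lq/λ = 0.01375/38.65 = 0.0003559 hr
W = Wq + 1/μ = 0.0003559 + 0.03010 = 0.03046 hr

Final: 0.03046 hr


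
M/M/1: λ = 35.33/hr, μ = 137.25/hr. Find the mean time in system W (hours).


W = 1/(μ−λ) = 1/(137.25 − 35.33) = 1/101.92 = 0.009812 hr

Final: 0.009812 hr


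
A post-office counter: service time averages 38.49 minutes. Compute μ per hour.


μ = 1/(service time) in consistent units.
1 hour = 60 min, so μ = 60/38.49 = 1.5588 per hour

Final: 1.5588 /hr


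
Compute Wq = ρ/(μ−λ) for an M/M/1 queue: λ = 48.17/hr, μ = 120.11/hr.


ρ = 48.17/120.11 = 0.4010
Wq = ρ/(μ−λ) = 0.4010/(120.11 − 48.17) = 0.4010/71.94 = 0.005575 hr

Final: 0.005575 hr


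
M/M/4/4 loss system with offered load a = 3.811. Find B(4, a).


B(c,a) = (a^c/c!) / Σ_{k=0}^{c} a^k/k!
a^4/4! = 8.789103
Σ terms (k=0..4): 1.00000 + 3.81100 + 7.26186 + 9.22498 + 8.78910 = 30.086947
B = 8.789103/30.086947 = 0.292123

Final: 0.292123


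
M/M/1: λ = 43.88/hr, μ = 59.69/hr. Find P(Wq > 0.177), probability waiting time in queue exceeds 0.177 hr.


ρ = 43.88/59.69 = 0.7351
P(Wq > t) = ρ·e^{−(μ−λ)t} = 0.7351·e^{−2.7984}
= 0.7351·0.060909 = 0.044776

Final: 0.044776


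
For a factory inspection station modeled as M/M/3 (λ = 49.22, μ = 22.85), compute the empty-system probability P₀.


a = λ/μ = 49.22/22.85 = 2.1540; ρ = a/c = 0.7180
Σ_{k=0}^{2} a^k/k! (terms k=0..2) = 1.00000 + 2.15405 + 2.31996 = 5.47401
Tail: a^3/(3!(1−ρ)) = 9.99462/(6·0.2820) = 5.90732
P₀ = 1/(5.47401 + 5.90732) = 1/11.38133 = 0.087863

Final: 0.087863


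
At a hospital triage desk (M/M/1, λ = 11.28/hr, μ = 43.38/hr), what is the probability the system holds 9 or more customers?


ρ = 11.28/43.38 = 0.2600
P(N ≥ n) = ρ^n = 0.2600^9 = 0.000005435

Final: 0.000005435


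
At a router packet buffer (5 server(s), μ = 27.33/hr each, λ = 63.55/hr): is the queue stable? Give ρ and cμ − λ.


Total capacity cμ = 5·27.33 = 136.65/hr
ρ = λ/(cμ) = 63.55/136.65 = 0.4651
Stable ⇔ ρ < 1: YES
Spare capacity = cμ − λ = 136.65 − 63.55 = 73.10/hr

Final: ρ = 0.4651; stable; margin = 73.10/hr


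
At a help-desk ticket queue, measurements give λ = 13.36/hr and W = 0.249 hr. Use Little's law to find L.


L = λW = 13.36·0.249 = 3.3266

Final: 3.3266


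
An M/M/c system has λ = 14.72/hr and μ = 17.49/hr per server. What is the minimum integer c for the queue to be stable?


Stability requires cμ > λ ⇔ c > λ/μ.
λ/μ = 14.72/17.49 = 0.8416
Minimum integer c = ⌊0.8416⌋ + 1 = 1
Check: 1·17.49 = 17.49 > 14.72, while 0·17.49 = 0.00 ≤ 14.72

Final: 1 servers


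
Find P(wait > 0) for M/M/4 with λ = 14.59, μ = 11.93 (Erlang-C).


a = λ/μ = 1.2230; ρ = a/4 = 0.3057
P₀ = 0.293264 (from M/M/c formula)
C(c,a) = [a^c/(c!(1−ρ))]·P₀ = [2.23697/(24·0.6943)]·0.293264
= 0.13425·0.293264 = 0.039372

Final: 0.039372


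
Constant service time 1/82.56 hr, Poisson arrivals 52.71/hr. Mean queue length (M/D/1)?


ρ = 52.71/82.56 = 0.6384
M/D/1: Lq = ρ²/(2(1−ρ)) = 0.4076/(2·0.3616) = 0.56369

Final: 0.56369


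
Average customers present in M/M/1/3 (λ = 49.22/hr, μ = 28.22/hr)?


ρ = 49.22/28.22 = 1.7442
L = ρ[1 − (K+1)ρ^K + Kρ^(K+1)] / [(1−ρ)(1−ρ^(K+1))]
Numerator: 1.7442·(1 − 4·5.305836 + 3·9.254190) = 13.149565
Denominator: (-0.7442)·(-8.254190) = 6.142381
L = 13.149565/6.142381 = 2.1408

Final: 2.1408


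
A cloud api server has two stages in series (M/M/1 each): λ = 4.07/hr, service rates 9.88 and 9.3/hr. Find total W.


Each node sees arrival rate λ = 4.07/hr (tandem ⇒ throughput preserved).
W₁ = 1/(μ₁−λ) = 1/(9.88−4.07) = 0.17212 hr
W₂ = 1/(μ₂−λ) = 1/(9.3−4.07) = 0.19120 hr
W_total = W₁ + W₂ = 0.17212 + 0.19120 = 0.36332 hr

Final: 0.36332 hr


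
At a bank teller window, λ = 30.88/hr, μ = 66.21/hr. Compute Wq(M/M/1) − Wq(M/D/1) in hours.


ρ = 30.88/66.21 = 0.4664
Wq(M/M/1) = ρ/(μ−λ) = 0.4664/35.33 = 0.01320 hr
Wq(M/D/1) = ρ/(2(μ−λ)) = 0.006601 hr
Savings = 0.01320 − 0.006601 = 0.006601 hr

Final: 0.006601 hr


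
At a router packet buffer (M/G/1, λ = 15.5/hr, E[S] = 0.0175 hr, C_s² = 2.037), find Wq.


ρ = λ·E[S] = 15.5·0.0175 = 0.2713
E[S²] = E[S]²(1+C_s²) = 0.0175²·(1+2.037) = 0.0009301
Wq = λ·E[S²]/(2(1−ρ)) = 15.5·0.0009301/(2·0.7288) = 0.009891 hr

Final: 0.009891 hr


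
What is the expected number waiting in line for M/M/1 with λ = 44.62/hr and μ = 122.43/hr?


ρ = 44.62/122.43 = 0.3645
Lq = ρ²/(1−ρ) = 0.1328/0.6355 = 0.2090

Final: 0.2090


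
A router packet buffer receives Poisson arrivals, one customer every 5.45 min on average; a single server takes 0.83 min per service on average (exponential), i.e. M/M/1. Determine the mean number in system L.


λ = 60/5.45 = 11.0092 /hr
μ = 60/0.83 = 72.2892 /hr
ρ = λ/μ = 11.0092/72.2892 = 0.1523
L = ρ/(1−ρ) = 0.1523/0.8477 = 0.1797

Final: 0.1797


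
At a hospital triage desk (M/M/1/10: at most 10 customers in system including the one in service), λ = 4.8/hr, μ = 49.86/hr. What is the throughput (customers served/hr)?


ρ = 0.09627; P_K = (1−ρ)ρ^10/(1−ρ^11) = 6.179e-11
λ_eff = λ(1 − P_K) = 4.8·(1 − 6.179e-11) = 4.8·1.000000 = 4.8000 /hr

Final: 4.8000 /hr


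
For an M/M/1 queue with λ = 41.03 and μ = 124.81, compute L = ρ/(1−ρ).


ρ = λ/μ = 41.03/124.81 = 0.3287
L = ρ/(1−ρ) = 0.3287/(1 − 0.3287) = 0.3287/0.6713 = 0.4897

Final: 0.4897


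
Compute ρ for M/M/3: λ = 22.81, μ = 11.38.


ρ = λ/(cμ) = 22.81/(3·11.38) = 22.81/34.14 = 0.6681

Final: 0.6681


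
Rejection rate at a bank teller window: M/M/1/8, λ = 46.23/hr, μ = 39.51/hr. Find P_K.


ρ = λ/μ = 46.23/39.51 = 1.1701
P_K = (1−ρ)ρ^K/(1−ρ^(K+1)) = (-0.1701·3.513459)/(1 − 4.111041)
= -0.597582/-3.111041 = 0.192084

Final: 0.192084


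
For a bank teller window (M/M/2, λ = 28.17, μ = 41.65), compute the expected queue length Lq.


a = λ/μ = 0.6764; ρ = a/2 = 0.3382
P₀ = 0.494573
Lq = P₀·a^c·ρ / (c!·(1−ρ)²) = 0.494573·0.45745·0.3382/(2·0.43801)
= 0.08734

Final: 0.08734


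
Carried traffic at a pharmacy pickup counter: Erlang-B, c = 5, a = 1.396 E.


B(5,1.396) = 0.010973 (Erlang-B)
Carried load = a(1 − B) = 1.396·(1 − 0.010973) = 1.396·0.989027 = 1.3807 E

Final: 1.3807 Erlangs


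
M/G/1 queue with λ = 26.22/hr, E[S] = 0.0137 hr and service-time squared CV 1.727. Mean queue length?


ρ = λ·E[S] = 26.22·0.0137 = 0.3592
Lq = ρ²(1+C_s²)/(2(1−ρ)) = 0.1290·(1+1.727)/(2·0.6408)
= 0.1290·2.7270/1.2816 = 0.27457

Final: 0.27457


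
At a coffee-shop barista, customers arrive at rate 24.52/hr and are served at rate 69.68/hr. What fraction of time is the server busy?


ρ = λ/μ = 24.52/69.68 = 0.3519

Final: 0.3519


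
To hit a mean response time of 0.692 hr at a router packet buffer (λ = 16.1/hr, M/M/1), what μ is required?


W = 1/(μ−λ) ⇒ μ − λ = 1/W = 1/0.692 = 1.4451
μ = λ + 1/W = 16.1 + 1.4451 = 17.5451 per hr

Final: 17.5451 /hr


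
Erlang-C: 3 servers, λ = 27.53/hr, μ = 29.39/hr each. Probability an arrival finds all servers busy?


a = λ/μ = 0.9367; ρ = a/3 = 0.3122
P₀ = 0.388410 (from M/M/c formula)
C(c,a) = [a^c/(c!(1−ρ))]·P₀ = [0.82190/(6·0.6878)]·0.388410
= 0.19917·0.388410 = 0.077361

Final: 0.077361


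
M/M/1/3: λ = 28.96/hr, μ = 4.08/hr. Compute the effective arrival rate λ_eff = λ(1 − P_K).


ρ = 7.0980; P_K = (1−ρ)ρ^3/(1−ρ^4) = 0.859455
λ_eff = λ(1 − P_K) = 28.96·(1 − 0.859455) = 28.96·0.140545 = 4.0702 /hr

Final: 4.0702 /hr


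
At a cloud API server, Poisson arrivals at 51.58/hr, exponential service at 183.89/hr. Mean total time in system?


W = 1/(μ−λ) = 1/(183.89 − 51.58) = 1/132.31 = 0.007558 hr

Final: 0.007558 hr


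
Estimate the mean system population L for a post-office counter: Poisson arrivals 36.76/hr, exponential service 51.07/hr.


ρ = λ/μ = 36.76/51.07 = 0.7198
L = ρ/(1−ρ) = 0.7198/(1 − 0.7198) = 0.7198/0.2802 = 2.5688

Final: 2.5688


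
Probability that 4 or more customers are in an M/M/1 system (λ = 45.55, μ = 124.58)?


ρ = 45.55/124.58 = 0.3656
P(N ≥ n) = ρ^n = 0.3656^4 = 0.017871

Final: 0.017871


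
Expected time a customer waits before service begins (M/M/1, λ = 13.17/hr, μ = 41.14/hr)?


ρ = 13.17/41.14 = 0.3201
Wq = ρ/(μ−λ) = 0.3201/(41.14 − 13.17) = 0.3201/27.97 = 0.01145 hr

Final: 0.01145 hr


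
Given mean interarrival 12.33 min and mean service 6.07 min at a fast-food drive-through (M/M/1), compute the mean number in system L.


λ = 60/12.33 = 4.8662 /hr
μ = 60/6.07 = 9.8847 /hr
ρ = λ/μ = 4.8662/9.8847 = 0.4923
L = ρ/(1−ρ) = 0.4923/0.5077 = 0.9696

Final: 0.9696


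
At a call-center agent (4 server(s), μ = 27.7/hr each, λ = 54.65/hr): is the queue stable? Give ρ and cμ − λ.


Total capacity cμ = 4·27.7 = 110.80/hr
ρ = λ/(cμ) = 54.65/110.80 = 0.4932
Stable ⇔ ρ < 1: YES
Spare capacity = cμ − λ = 110.80 − 54.65 = 56.15/hr

Final: ρ = 0.4932; stable; margin = 56.15/hr


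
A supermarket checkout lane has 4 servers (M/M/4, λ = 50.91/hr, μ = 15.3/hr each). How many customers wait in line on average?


a = λ/μ = 3.3275; ρ = a/4 = 0.8319
P₀ = 0.021560
Lq = P₀·a^c·ρ / (c!·(1−ρ)²) = 0.021560·122.58763·0.8319/(24·0.02827)
= 3.24045

Final: 3.24045


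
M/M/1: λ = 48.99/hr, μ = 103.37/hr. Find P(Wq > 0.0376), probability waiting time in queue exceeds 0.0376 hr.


ρ = 48.99/103.37 = 0.4739
P(Wq > t) = ρ·e^{−(μ−λ)t} = 0.4739·e^{−2.0447}
= 0.4739·0.129421 = 0.061336

Final: 0.061336


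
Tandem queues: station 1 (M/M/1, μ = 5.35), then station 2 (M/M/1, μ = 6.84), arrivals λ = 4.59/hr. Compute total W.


Each node sees arrival rate λ = 4.59/hr (tandem ⇒ throughput preserved).
W₁ = 1/(μ₁−λ) = 1/(5.35−4.59) = 1.31579 hr
W₂ = 1/(μ₂−λ) = 1/(6.84−4.59) = 0.44444 hr
W_total = W₁ + W₂ = 1.31579 + 0.44444 = 1.76023 hr

Final: 1.76023 hr


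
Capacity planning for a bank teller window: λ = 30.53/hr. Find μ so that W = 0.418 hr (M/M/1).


W = 1/(μ−λ) ⇒ μ − λ = 1/W = 1/0.418 = 2.3923
μ = λ + 1/W = 30.53 + 2.3923 = 32.9223 per hr

Final: 32.9223 /hr


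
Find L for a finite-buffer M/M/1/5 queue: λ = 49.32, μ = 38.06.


ρ = 49.32/38.06 = 1.2958
L = ρ[1 − (K+1)ρ^K + Kρ^(K+1)] / [(1−ρ)(1−ρ^(K+1))]
Numerator: 1.2958·(1 − 6·3.654024 + 5·4.735062) = 3.565096
Denominator: (-0.2958)·(-3.735062) = 1.105013
L = 3.565096/1.105013 = 3.2263

Final: 3.2263


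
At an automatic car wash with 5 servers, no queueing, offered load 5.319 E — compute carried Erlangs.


B(5,5.319) = 0.310196 (Erlang-B)
Carried load = a(1 − B) = 5.319·(1 − 0.310196) = 5.319·0.689804 = 3.6691 E

Final: 3.6691 Erlangs


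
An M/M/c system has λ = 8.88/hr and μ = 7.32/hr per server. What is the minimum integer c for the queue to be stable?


Stability requires cμ > λ ⇔ c > λ/μ.
λ/μ = 8.88/7.32 = 1.2131
Minimum integer c = ⌊1.2131⌋ + 1 = 2
Check: 2·7.32 = 14.64 > 8.88, while 1·7.32 = 7.32 ≤ 8.88

Final: 2 servers


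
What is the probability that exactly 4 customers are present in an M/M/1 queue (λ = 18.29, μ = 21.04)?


ρ = 18.29/21.04 = 0.8693
P_n = (1−ρ)·ρ^n = (1 − 0.8693)·0.8693^4 = 0.1307·0.571047 = 0.074638

Final: 0.074638


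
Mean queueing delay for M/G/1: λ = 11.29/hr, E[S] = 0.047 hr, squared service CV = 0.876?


ρ = λ·E[S] = 11.29·0.047 = 0.5306
E[S²] = E[S]²(1+C_s²) = 0.047²·(1+0.876) = 0.004144
Wq = λ·E[S²]/(2(1−ρ)) = 11.29·0.004144/(2·0.4694) = 0.04984 hr

Final: 0.04984 hr


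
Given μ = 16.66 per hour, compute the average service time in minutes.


Mean service time = 1/μ = 1/16.66 hour = 0.06002 hour
In minutes: 0.06002 × 60 = 3.6014 min

Final: 3.6014 min


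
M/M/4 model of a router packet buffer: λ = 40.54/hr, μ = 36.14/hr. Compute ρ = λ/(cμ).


ρ = λ/(cμ) = 40.54/(4·36.14) = 40.54/144.56 = 0.2804

Final: 0.2804


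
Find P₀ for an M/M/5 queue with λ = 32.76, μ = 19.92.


a = λ/μ = 32.76/19.92 = 1.6446; ρ = a/c = 0.3289
Σ_{k=0}^{4} a^k/k! (terms k=0..4) = 1.00000 + 1.64458 + 1.35232 + 0.74133 + 0.30479 = 5.04302
Tail: a^5/(5!(1−ρ)) = 12.03020/(120·0.6711) = 0.14939
P₀ = 1/(5.04302 + 0.14939) = 1/5.19241 = 0.192589

Final: 0.192589


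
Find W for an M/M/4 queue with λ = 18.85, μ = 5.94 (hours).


a = 3.1734; ρ = 0.7934; P₀ = 0.028585
Lq = P₀·a^c·ρ/(c!(1−ρ)²) = 2.24402
Wq = Lq/λ = 2.24402/18.85 = 0.11905 hr
W = Wq + 1/μ = 0.11905 + 0.16835 = 0.28740 hr

Final: 0.28740 hr


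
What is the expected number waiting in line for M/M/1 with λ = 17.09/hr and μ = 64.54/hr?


ρ = 17.09/64.54 = 0.2648
Lq = ρ²/(1−ρ) = 0.07012/0.7352 = 0.09537

Final: 0.09537


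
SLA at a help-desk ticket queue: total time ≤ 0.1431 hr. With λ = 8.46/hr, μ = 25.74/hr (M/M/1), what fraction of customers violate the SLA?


W ~ Exponential(μ−λ) for M/M/1.
μ − λ = 25.74 − 8.46 = 17.2800
P(W > t) = e^{−(μ−λ)t} = e^{−2.4728} = 0.084351

Final: 0.084351


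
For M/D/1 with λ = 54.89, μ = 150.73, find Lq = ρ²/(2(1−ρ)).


ρ = 54.89/150.73 = 0.3642
M/D/1: Lq = ρ²/(2(1−ρ)) = 0.1326/(2·0.6358) = 0.10428

Final: 0.10428


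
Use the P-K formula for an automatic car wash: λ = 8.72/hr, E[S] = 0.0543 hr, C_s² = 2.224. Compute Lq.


ρ = λ·E[S] = 8.72·0.0543 = 0.4735
Lq = ρ²(1+C_s²)/(2(1−ρ)) = 0.2242·(1+2.224)/(2·0.5265)
= 0.2242·3.2240/1.0530 = 0.68643

Final: 0.68643


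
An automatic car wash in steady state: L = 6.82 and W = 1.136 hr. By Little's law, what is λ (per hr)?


λ = L/W = 6.82/1.136 = 6.0035 /hr

Final: 6.0035 /hr


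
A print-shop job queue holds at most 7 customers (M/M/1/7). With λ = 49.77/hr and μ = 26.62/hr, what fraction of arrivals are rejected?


ρ = λ/μ = 49.77/26.62 = 1.8696
P_K = (1−ρ)ρ^K/(1−ρ^(K+1)) = (-0.8696·79.857761)/(1 − 149.305813)
= -69.448052/-148.305813 = 0.468276

Final: 0.468276


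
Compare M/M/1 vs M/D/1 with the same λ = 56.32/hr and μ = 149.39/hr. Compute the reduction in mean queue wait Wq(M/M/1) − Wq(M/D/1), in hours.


ρ = 56.32/149.39 = 0.3770
Wq(M/M/1) = ρ/(μ−λ) = 0.3770/93.07 = 0.004051 hr
Wq(M/D/1) = ρ/(2(μ−λ)) = 0.002025 hr
Savings = 0.004051 − 0.002025 = 0.002025 hr

Final: 0.002025 hr


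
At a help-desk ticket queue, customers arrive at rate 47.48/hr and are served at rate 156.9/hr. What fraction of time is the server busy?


ρ = λ/μ = 47.48/156.9 = 0.3026

Final: 0.3026


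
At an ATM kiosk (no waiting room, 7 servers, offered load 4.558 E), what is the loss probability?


B(c,a) = (a^c/c!) / Σ_{k=0}^{c} a^k/k!
a^7/7! = 8.109418
Σ terms (k=0..7): 1.00000 + 4.55800 + 10.38768 + 15.78235 + 17.98399 + 16.39420 + 12.45413 + 8.10942 = 86.669777
B = 8.109418/86.669777 = 0.093567

Final: 0.093567


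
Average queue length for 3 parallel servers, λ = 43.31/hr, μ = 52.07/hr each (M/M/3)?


a = λ/μ = 0.8318; ρ = a/3 = 0.2773
P₀ = 0.432829
Lq = P₀·a^c·ρ / (c!·(1−ρ)²) = 0.432829·0.57544·0.2773/(6·0.52236)
= 0.02203

Final: 0.02203


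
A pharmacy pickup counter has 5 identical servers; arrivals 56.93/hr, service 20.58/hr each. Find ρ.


ρ = λ/(cμ) = 56.93/(5·20.58) = 56.93/102.90 = 0.5533

Final: 0.5533


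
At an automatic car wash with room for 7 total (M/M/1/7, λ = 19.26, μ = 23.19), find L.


ρ = 19.26/23.19 = 0.8305
L = ρ[1 − (K+1)ρ^K + Kρ^(K+1)] / [(1−ρ)(1−ρ^(K+1))]
Numerator: 0.8305·(1 − 8·0.272577 + 7·0.226383) = 0.335592
Denominator: (0.1695)·(0.773617) = 0.131105
L = 0.335592/0.131105 = 2.5597

Final: 2.5597


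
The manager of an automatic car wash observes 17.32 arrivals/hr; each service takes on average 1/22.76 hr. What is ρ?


ρ = λ/μ = 17.32/22.76 = 0.7610

Final: 0.7610


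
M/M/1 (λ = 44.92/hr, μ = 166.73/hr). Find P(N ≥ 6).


ρ = 44.92/166.73 = 0.2694
P(N ≥ n) = ρ^n = 0.2694^6 = 0.0003824

Final: 0.0003824


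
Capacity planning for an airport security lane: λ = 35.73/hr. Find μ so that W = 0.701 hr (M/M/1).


W = 1/(μ−λ) ⇒ μ − λ = 1/W = 1/0.701 = 1.4265
μ = λ + 1/W = 35.73 + 1.4265 = 37.1565 per hr

Final: 37.1565 /hr


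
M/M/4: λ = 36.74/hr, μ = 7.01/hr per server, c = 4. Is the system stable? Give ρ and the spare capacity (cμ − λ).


Total capacity cμ = 4·7.01 = 28.04/hr
ρ = λ/(cμ) = 36.74/28.04 = 1.3103
Stable ⇔ ρ < 1: NO
Spare capacity = cμ − λ = 28.04 − 36.74 = -8.70/hr

Final: ρ = 1.3103; unstable; margin = -8.70/hr


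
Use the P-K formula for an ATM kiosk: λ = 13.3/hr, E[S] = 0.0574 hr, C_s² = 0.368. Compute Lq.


ρ = λ·E[S] = 13.3·0.0574 = 0.7634
Lq = ρ²(1+C_s²)/(2(1−ρ)) = 0.5828·(1+0.368)/(2·0.2366)
= 0.5828·1.3680/0.4732 = 1.68502

Final: 1.68502


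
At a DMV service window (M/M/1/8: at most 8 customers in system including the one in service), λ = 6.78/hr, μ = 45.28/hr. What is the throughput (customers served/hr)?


ρ = 0.1497; P_K = (1−ρ)ρ^8/(1−ρ^9) = 0.0000002149
λ_eff = λ(1 − P_K) = 6.78·(1 − 0.0000002149) = 6.78·1.000000 = 6.7800 /hr

Final: 6.7800 /hr


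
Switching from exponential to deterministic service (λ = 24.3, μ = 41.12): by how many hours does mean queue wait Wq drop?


ρ = 24.3/41.12 = 0.5910
Wq(M/M/1) = ρ/(μ−λ) = 0.5910/16.82 = 0.03513 hr
Wq(M/D/1) = ρ/(2(μ−λ)) = 0.01757 hr
Savings = 0.03513 − 0.01757 = 0.01757 hr

Final: 0.01757 hr


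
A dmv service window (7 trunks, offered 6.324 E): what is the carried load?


B(7,6.324) = 0.206059 (Erlang-B)
Carried load = a(1 − B) = 6.324·(1 − 0.206059) = 6.324·0.793941 = 5.0209 E

Final: 5.0209 Erlangs


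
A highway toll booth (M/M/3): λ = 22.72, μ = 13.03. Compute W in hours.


a = 1.7437; ρ = 0.5812; P₀ = 0.156894
Lq = P₀·a^c·ρ/(c!(1−ρ)²) = 0.45943
Wq = Lq/λ = 0.45943/22.72 = 0.02022 hr
W = Wq + 1/μ = 0.02022 + 0.07675 = 0.09697 hr

Final: 0.09697 hr


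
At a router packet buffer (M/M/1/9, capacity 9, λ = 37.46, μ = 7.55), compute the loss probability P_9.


ρ = λ/μ = 37.46/7.55 = 4.9616
P_K = (1−ρ)ρ^K/(1−ρ^(K+1)) = (-3.9616·1822163.708576)/(1 − 9040828.148774)
= -7218664.440198/-9040827.148774 = 0.798452

Final: 0.798452


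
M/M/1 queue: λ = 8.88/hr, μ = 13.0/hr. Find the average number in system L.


ρ = λ/μ = 8.88/13.0 = 0.6831
L = ρ/(1−ρ) = 0.6831/(1 − 0.6831) = 0.6831/0.3169 = 2.1553

Final: 2.1553


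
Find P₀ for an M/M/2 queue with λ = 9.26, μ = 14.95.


a = λ/μ = 9.26/14.95 = 0.6194; ρ = a/c = 0.3097
Σ_{k=0}^{1} a^k/k! (terms k=0..1) = 1.00000 + 0.61940 = 1.61940
Tail: a^2/(2!(1−ρ)) = 0.38365/(2·0.6903) = 0.27789
P₀ = 1/(1.61940 + 0.27789) = 1/1.89729 = 0.527068

Final: 0.527068


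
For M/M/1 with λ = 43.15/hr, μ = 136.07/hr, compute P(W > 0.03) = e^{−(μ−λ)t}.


W ~ Exponential(μ−λ) for M/M/1.
μ − λ = 136.07 − 43.15 = 92.9200
P(W > t) = e^{−(μ−λ)t} = e^{−2.7876} = 0.061569

Final: 0.061569


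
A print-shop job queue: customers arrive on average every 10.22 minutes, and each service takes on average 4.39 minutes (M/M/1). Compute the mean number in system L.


λ = 60/10.22 = 5.8708 /hr
μ = 60/4.39 = 13.6674 /hr
ρ = λ/μ = 5.8708/13.6674 = 0.4295
L = ρ/(1−ρ) = 0.4295/0.5705 = 0.7530

Final: 0.7530


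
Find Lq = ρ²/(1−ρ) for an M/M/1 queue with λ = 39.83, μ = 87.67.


ρ = 39.83/87.67 = 0.4543
Lq = ρ²/(1−ρ) = 0.2064/0.5457 = 0.3782

Final: 0.3782


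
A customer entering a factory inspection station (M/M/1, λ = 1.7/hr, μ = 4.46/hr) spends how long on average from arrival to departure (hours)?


W = 1/(μ−λ) = 1/(4.46 − 1.7) = 1/2.76 = 0.3623 hr

Final: 0.3623 hr


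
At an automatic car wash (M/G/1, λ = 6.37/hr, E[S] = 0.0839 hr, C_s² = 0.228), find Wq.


ρ = λ·E[S] = 6.37·0.0839 = 0.5344
E[S²] = E[S]²(1+C_s²) = 0.0839²·(1+0.228) = 0.008644
Wq = λ·E[S²]/(2(1−ρ)) = 6.37·0.008644/(2·0.4656) = 0.05914 hr

Final: 0.05914 hr


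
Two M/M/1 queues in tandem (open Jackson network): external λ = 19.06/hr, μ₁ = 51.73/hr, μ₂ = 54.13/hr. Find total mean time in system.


Each node sees arrival rate λ = 19.06/hr (tandem ⇒ throughput preserved).
W₁ = 1/(μ₁−λ) = 1/(51.73−19.06) = 0.03061 hr
W₂ = 1/(μ₂−λ) = 1/(54.13−19.06) = 0.02851 hr
W_total = W₁ + W₂ = 0.03061 + 0.02851 = 0.05912 hr

Final: 0.05912 hr


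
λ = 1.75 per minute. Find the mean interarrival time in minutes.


Mean interarrival time = 1/λ = 1/1.75 minute = 0.57143 minute
In minutes: 0.57143 × 1 = 0.5714 min

Final: 0.5714 min


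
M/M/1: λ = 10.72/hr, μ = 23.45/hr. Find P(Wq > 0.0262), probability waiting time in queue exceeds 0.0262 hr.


ρ = 10.72/23.45 = 0.4571
P(Wq > t) = ρ·e^{−(μ−λ)t} = 0.4571·e^{−0.3335}
= 0.4571·0.716393 = 0.327494

Final: 0.327494


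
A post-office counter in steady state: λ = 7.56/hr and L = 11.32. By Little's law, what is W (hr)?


W = L/λ = 11.32/7.56 = 1.4974 hr

Final: 1.4974 hr


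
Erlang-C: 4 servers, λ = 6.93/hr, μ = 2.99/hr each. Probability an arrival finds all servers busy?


a = λ/μ = 2.3177; ρ = a/4 = 0.5794
P₀ = 0.091427 (from M/M/c formula)
C(c,a) = [a^c/(c!(1−ρ))]·P₀ = [28.85680/(24·0.4206)]·0.091427
= 2.85891·0.091427 = 0.261383

Final: 0.261383


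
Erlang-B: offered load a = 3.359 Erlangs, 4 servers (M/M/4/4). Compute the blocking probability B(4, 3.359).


B(c,a) = (a^c/c!) / Σ_{k=0}^{c} a^k/k!
a^4/4! = 5.304308
Σ terms (k=0..4): 1.00000 + 3.35900 + 5.64144 + 6.31653 + 5.30431 = 21.621282
B = 5.304308/21.621282 = 0.245328

Final: 0.245328


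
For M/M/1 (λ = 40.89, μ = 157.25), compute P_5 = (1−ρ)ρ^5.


ρ = 40.89/157.25 = 0.2600
P_n = (1−ρ)·ρ^n = (1 − 0.2600)·0.2600^5 = 0.7400·0.001189 = 0.0008797

Final: 0.0008797


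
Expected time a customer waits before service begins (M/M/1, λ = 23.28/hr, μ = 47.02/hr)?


ρ = 23.28/47.02 = 0.4951
Wq = ρ/(μ−λ) = 0.4951/(47.02 − 23.28) = 0.4951/23.74 = 0.02086 hr

Final: 0.02086 hr


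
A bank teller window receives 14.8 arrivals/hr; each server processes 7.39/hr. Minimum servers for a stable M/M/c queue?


Stability requires cμ > λ ⇔ c > λ/μ.
λ/μ = 14.8/7.39 = 2.0027
Minimum integer c = ⌊2.0027⌋ + 1 = 3
Check: 3·7.39 = 22.17 > 14.8, while 2·7.39 = 14.78 ≤ 14.8

Final: 3 servers


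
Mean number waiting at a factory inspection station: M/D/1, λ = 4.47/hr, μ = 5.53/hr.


ρ = 4.47/5.53 = 0.8083
M/D/1: Lq = ρ²/(2(1−ρ)) = 0.6534/(2·0.1917) = 1.70433

Final: 1.70433


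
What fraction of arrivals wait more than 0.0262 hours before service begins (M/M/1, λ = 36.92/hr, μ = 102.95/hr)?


ρ = 36.92/102.95 = 0.3586
P(Wq > t) = ρ·e^{−(μ−λ)t} = 0.3586·e^{−1.7300}
= 0.3586·0.177287 = 0.063579

Final: 0.063579


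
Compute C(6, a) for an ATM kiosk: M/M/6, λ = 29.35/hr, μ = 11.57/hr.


a = λ/μ = 2.5367; ρ = a/6 = 0.4228
P₀ = 0.078636 (from M/M/c formula)
C(c,a) = [a^c/(c!(1−ρ))]·P₀ = [266.47010/(720·0.5772)]·0.078636
= 0.64118·0.078636 = 0.050420

Final: 0.050420


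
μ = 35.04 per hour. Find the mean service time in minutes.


Mean service time = 1/μ = 1/35.04 hour = 0.02854 hour
In minutes: 0.02854 × 60 = 1.7123 min

Final: 1.7123 min


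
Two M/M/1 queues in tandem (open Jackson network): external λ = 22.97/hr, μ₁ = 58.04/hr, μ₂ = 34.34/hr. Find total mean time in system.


Each node sees arrival rate λ = 22.97/hr (tandem ⇒ throughput preserved).
W₁ = 1/(μ₁−λ) = 1/(58.04−22.97) = 0.02851 hr
W₂ = 1/(μ₂−λ) = 1/(34.34−22.97) = 0.08795 hr
W_total = W₁ + W₂ = 0.02851 + 0.08795 = 0.11647 hr

Final: 0.11647 hr


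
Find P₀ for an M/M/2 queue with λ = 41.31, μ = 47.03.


a = λ/μ = 41.31/47.03 = 0.8784; ρ = a/c = 0.4392
Σ_{k=0}^{1} a^k/k! (terms k=0..1) = 1.00000 + 0.87838 = 1.87838
Tail: a^2/(2!(1−ρ)) = 0.77154/(2·0.5608) = 0.68788
P₀ = 1/(1.87838 + 0.68788) = 1/2.56626 = 0.389673

Final: 0.389673


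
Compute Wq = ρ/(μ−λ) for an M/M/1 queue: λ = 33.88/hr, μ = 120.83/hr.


ρ = 33.88/120.83 = 0.2804
Wq = ρ/(μ−λ) = 0.2804/(120.83 − 33.88) = 0.2804/86.95 = 0.003225 hr

Final: 0.003225 hr


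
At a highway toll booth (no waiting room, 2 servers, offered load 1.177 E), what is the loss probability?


B(c,a) = (a^c/c!) / Σ_{k=0}^{c} a^k/k!
a^2/2! = 0.692665
Σ terms (k=0..2): 1.00000 + 1.17700 + 0.69266 = 2.869664
B = 0.692665/2.869664 = 0.241375

Final: 0.241375


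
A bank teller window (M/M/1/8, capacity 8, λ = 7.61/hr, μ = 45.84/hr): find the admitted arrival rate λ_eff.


ρ = 0.1660; P_K = (1−ρ)ρ^8/(1−ρ^9) = 0.0000004811
λ_eff = λ(1 − P_K) = 7.61·(1 − 0.0000004811) = 7.61·1.000000 = 7.6100 /hr

Final: 7.6100 /hr


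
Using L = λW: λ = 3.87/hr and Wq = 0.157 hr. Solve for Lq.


Lq = λWq = 3.87·0.157 = 0.6076

Final: 0.6076


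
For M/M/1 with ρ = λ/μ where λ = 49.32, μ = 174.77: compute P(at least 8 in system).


ρ = 49.32/174.77 = 0.2822
P(N ≥ n) = ρ^n = 0.2822^8 = 0.00004022

Final: 0.00004022


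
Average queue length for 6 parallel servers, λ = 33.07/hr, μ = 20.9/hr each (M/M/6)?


a = λ/μ = 1.5823; ρ = a/6 = 0.2637
P₀ = 0.205431
Lq = P₀·a^c·ρ / (c!·(1−ρ)²) = 0.205431·15.69378·0.2637/(720·0.54211)
= 0.002178

Final: 0.002178


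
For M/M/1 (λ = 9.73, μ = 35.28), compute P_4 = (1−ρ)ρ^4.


ρ = 9.73/35.28 = 0.2758
P_n = (1−ρ)·ρ^n = (1 − 0.2758)·0.2758^4 = 0.7242·0.005785 = 0.004190

Final: 0.004190


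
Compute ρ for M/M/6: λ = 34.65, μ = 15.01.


ρ = λ/(cμ) = 34.65/(6·15.01) = 34.65/90.06 = 0.3847

Final: 0.3847


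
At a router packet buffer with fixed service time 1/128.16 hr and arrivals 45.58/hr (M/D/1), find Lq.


ρ = 45.58/128.16 = 0.3556
M/D/1: Lq = ρ²/(2(1−ρ)) = 0.1265/(2·0.6444) = 0.09815

Final: 0.09815


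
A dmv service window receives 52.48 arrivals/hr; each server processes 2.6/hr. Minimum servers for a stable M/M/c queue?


Stability requires cμ > λ ⇔ c > λ/μ.
λ/μ = 52.48/2.6 = 20.1846
Minimum integer c = ⌊20.1846⌋ + 1 = 21
Check: 21·2.6 = 54.60 > 52.48, while 20·2.6 = 52.00 ≤ 52.48

Final: 21 servers


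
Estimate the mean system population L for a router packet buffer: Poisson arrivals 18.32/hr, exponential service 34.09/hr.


ρ = λ/μ = 18.32/34.09 = 0.5374
L = ρ/(1−ρ) = 0.5374/(1 − 0.5374) = 0.5374/0.4626 = 1.1617

Final: 1.1617


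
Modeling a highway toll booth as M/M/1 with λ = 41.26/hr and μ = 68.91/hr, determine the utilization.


ρ = λ/μ = 41.26/68.91 = 0.5988

Final: 0.5988


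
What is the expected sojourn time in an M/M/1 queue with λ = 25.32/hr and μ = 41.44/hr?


W = 1/(μ−λ) = 1/(41.44 − 25.32) = 1/16.12 = 0.06203 hr

Final: 0.06203 hr


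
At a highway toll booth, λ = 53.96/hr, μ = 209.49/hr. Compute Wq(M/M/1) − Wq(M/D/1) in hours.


ρ = 53.96/209.49 = 0.2576
Wq(M/M/1) = ρ/(μ−λ) = 0.2576/155.53 = 0.001656 hr
Wq(M/D/1) = ρ/(2(μ−λ)) = 0.0008281 hr
Savings = 0.001656 − 0.0008281 = 0.0008281 hr

Final: 0.0008281 hr


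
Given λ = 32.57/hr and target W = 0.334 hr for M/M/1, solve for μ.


W = 1/(μ−λ) ⇒ μ − λ = 1/W = 1/0.334 = 2.9940
μ = λ + 1/W = 32.57 + 2.9940 = 35.5640 per hr

Final: 35.5640 /hr


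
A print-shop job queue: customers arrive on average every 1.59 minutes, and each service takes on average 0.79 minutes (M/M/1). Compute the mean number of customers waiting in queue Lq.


λ = 60/1.59 = 37.7358 /hr
μ = 60/0.79 = 75.9494 /hr
ρ = λ/μ = 37.7358/75.9494 = 0.4969
Lq = ρ²/(1−ρ) = 0.2469/0.5031 = 0.4906

Final: 0.4906


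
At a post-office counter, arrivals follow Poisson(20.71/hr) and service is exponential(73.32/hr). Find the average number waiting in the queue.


ρ = 20.71/73.32 = 0.2825
Lq = ρ²/(1−ρ) = 0.07978/0.7175 = 0.1112

Final: 0.1112


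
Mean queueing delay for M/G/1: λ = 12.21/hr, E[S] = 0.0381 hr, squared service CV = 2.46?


ρ = λ·E[S] = 12.21·0.0381 = 0.4652
E[S²] = E[S]²(1+C_s²) = 0.0381²·(1+2.46) = 0.005023
Wq = λ·E[S²]/(2(1−ρ)) = 12.21·0.005023/(2·0.5348) = 0.05734 hr

Final: 0.05734 hr


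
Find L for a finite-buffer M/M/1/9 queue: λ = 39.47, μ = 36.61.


ρ = 39.47/36.61 = 1.0781
L = ρ[1 − (K+1)ρ^K + Kρ^(K+1)] / [(1−ρ)(1−ρ^(K+1))]
Numerator: 1.0781·(1 − 10·1.967916 + 9·2.121651) = 0.448174
Denominator: (-0.07812)·(-1.121651) = 0.087624
L = 0.448174/0.087624 = 5.1147

Final: 5.1147


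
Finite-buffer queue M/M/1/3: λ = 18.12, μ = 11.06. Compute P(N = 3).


ρ = λ/μ = 18.12/11.06 = 1.6383
P_K = (1−ρ)ρ^K/(1−ρ^(K+1)) = (-0.6383·4.397534)/(1 − 7.204640)
= -2.807106/-6.204640 = 0.452420

Final: 0.452420


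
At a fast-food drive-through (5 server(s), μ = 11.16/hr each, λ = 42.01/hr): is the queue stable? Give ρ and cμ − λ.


Total capacity cμ = 5·11.16 = 55.80/hr
ρ = λ/(cμ) = 42.01/55.80 = 0.7529
Stable ⇔ ρ < 1: YES
Spare capacity = cμ − λ = 55.80 − 42.01 = 13.79/hr

Final: ρ = 0.7529; stable; margin = 13.79/hr


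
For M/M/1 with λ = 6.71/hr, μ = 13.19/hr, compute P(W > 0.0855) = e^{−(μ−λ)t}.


W ~ Exponential(μ−λ) for M/M/1.
μ − λ = 13.19 − 6.71 = 6.4800
P(W > t) = e^{−(μ−λ)t} = e^{−0.5540} = 0.574624

Final: 0.574624


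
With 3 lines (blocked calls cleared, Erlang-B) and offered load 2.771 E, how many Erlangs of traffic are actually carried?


B(3,2.771) = 0.317859 (Erlang-B)
Carried load = a(1 − B) = 2.771·(1 − 0.317859) = 2.771·0.682141 = 1.8902 E

Final: 1.8902 Erlangs


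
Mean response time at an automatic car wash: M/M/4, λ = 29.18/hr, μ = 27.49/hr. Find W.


a = 1.0615; ρ = 0.2654; P₀ = 0.345282
Lq = P₀·a^c·ρ/(c!(1−ρ)²) = 0.008981
Wq = Lq/λ = 0.008981/29.18 = 0.0003078 hr
W = Wq + 1/μ = 0.0003078 + 0.03638 = 0.03668 hr

Final: 0.03668 hr


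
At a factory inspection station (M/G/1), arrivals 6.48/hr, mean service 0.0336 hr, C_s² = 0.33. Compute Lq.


ρ = λ·E[S] = 6.48·0.0336 = 0.2177
Lq = ρ²(1+C_s²)/(2(1−ρ)) = 0.04741·(1+0.33)/(2·0.7823)
= 0.04741·1.3300/1.5645 = 0.04030

Final: 0.04030


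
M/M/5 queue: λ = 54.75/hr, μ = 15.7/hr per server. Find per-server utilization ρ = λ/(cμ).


ρ = λ/(cμ) = 54.75/(5·15.7) = 54.75/78.50 = 0.6975

Final: 0.6975


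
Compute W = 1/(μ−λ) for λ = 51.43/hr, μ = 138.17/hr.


W = 1/(μ−λ) = 1/(138.17 − 51.43) = 1/86.74 = 0.01153 hr

Final: 0.01153 hr


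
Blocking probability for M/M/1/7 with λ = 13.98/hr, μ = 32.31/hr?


ρ = λ/μ = 13.98/32.31 = 0.4327
P_K = (1−ρ)ρ^K/(1−ρ^(K+1)) = (0.5673·0.002839)/(1 − 0.001228)
= 0.001611/0.998772 = 0.001613

Final: 0.001613


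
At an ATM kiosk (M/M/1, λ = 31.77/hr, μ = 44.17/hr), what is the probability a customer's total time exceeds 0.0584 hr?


W ~ Exponential(μ−λ) for M/M/1.
μ − λ = 44.17 − 31.77 = 12.4000
P(W > t) = e^{−(μ−λ)t} = e^{−0.7242} = 0.484732

Final: 0.484732


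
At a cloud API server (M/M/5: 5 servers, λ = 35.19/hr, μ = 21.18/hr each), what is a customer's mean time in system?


a = 1.6615; ρ = 0.3323; P₀ = 0.189334
Lq = P₀·a^c·ρ/(c!(1−ρ)²) = 0.01489
Wq = Lq/λ = 0.01489/35.19 = 0.0004231 hr
W = Wq + 1/μ = 0.0004231 + 0.04721 = 0.04764 hr

Final: 0.04764 hr


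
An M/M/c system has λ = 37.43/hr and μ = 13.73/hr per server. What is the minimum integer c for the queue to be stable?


Stability requires cμ > λ ⇔ c > λ/μ.
λ/μ = 37.43/13.73 = 2.7261
Minimum integer c = ⌊2.7261⌋ + 1 = 3
Check: 3·13.73 = 41.19 > 37.43, while 2·13.73 = 27.46 ≤ 37.43

Final: 3 servers


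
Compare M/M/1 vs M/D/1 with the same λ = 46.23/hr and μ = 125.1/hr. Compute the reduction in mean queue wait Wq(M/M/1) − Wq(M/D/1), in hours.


ρ = 46.23/125.1 = 0.3695
Wq(M/M/1) = ρ/(μ−λ) = 0.3695/78.87 = 0.004685 hr
Wq(M/D/1) = ρ/(2(μ−λ)) = 0.002343 hr
Savings = 0.004685 − 0.002343 = 0.002343 hr

Final: 0.002343 hr


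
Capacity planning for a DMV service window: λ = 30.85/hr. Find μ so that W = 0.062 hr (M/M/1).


W = 1/(μ−λ) ⇒ μ − λ = 1/W = 1/0.062 = 16.1290
μ = λ + 1/W = 30.85 + 16.1290 = 46.9790 per hr

Final: 46.9790 /hr


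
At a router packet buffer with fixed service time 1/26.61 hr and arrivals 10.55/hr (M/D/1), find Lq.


ρ = 10.55/26.61 = 0.3965
M/D/1: Lq = ρ²/(2(1−ρ)) = 0.1572/(2·0.6035) = 0.13022

Final: 0.13022


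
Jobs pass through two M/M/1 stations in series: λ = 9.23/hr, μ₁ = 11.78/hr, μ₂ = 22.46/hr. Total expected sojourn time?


Each node sees arrival rate λ = 9.23/hr (tandem ⇒ throughput preserved).
W₁ = 1/(μ₁−λ) = 1/(11.78−9.23) = 0.39216 hr
W₂ = 1/(μ₂−λ) = 1/(22.46−9.23) = 0.07559 hr
W_total = W₁ + W₂ = 0.39216 + 0.07559 = 0.46774 hr

Final: 0.46774 hr


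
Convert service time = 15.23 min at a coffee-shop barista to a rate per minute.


μ = 1/(service time) in consistent units.
1 minute = 1 min, so μ = 1/15.23 = 0.06566 per minute

Final: 0.06566 /min


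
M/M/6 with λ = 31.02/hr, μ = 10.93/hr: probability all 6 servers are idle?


a = λ/μ = 31.02/10.93 = 2.8381; ρ = a/c = 0.4730
Σ_{k=0}^{5} a^k/k! (terms k=0..5) = 1.00000 + 2.83806 + 4.02729 + 3.80990 + 2.70318 + 1.53436 = 15.91280
Tail: a^6/(6!(1−ρ)) = 522.55233/(720·0.5270) = 1.37719
P₀ = 1/(15.91280 + 1.37719) = 1/17.28999 = 0.057837

Final: 0.057837


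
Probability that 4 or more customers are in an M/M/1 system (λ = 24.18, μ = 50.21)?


ρ = 24.18/50.21 = 0.4816
P(N ≥ n) = ρ^n = 0.4816^4 = 0.053785

Final: 0.053785


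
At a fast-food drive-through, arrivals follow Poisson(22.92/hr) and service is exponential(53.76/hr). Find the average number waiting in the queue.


ρ = 22.92/53.76 = 0.4263
Lq = ρ²/(1−ρ) = 0.1818/0.5737 = 0.3169

Final: 0.3169


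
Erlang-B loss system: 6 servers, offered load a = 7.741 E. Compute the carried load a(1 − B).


B(6,7.741) = 0.375384 (Erlang-B)
Carried load = a(1 − B) = 7.741·(1 − 0.375384) = 7.741·0.624616 = 4.8352 E

Final: 4.8352 Erlangs


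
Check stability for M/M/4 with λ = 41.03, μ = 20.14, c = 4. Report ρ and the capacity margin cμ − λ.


Total capacity cμ = 4·20.14 = 80.56/hr
ρ = λ/(cμ) = 41.03/80.56 = 0.5093
Stable ⇔ ρ < 1: YES
Spare capacity = cμ − λ = 80.56 − 41.03 = 39.53/hr

Final: ρ = 0.5093; stable; margin = 39.53/hr


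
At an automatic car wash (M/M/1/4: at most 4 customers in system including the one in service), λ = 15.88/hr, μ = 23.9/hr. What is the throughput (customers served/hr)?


ρ = 0.6644; P_K = (1−ρ)ρ^4/(1−ρ^5) = 0.075131
λ_eff = λ(1 − P_K) = 15.88·(1 − 0.075131) = 15.88·0.924869 = 14.6869 /hr

Final: 14.6869 /hr


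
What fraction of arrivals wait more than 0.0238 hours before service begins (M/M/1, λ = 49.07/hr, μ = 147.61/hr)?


ρ = 49.07/147.61 = 0.3324
P(Wq > t) = ρ·e^{−(μ−λ)t} = 0.3324·e^{−2.3453}
= 0.3324·0.095823 = 0.031854

Final: 0.031854


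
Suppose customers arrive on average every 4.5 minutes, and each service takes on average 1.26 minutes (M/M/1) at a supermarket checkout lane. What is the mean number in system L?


λ = 60/4.5 = 13.3333 /hr
μ = 60/1.26 = 47.6190 /hr
ρ = λ/μ = 13.3333/47.6190 = 0.2800
L = ρ/(1−ρ) = 0.2800/0.7200 = 0.3889

Final: 0.3889


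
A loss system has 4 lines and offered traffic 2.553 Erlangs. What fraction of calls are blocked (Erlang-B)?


B(c,a) = (a^c/c!) / Σ_{k=0}^{c} a^k/k!
a^4/4! = 1.770076
Σ terms (k=0..4): 1.00000 + 2.55300 + 3.25890 + 2.77333 + 1.77008 = 11.355309
B = 1.770076/11.355309 = 0.155881

Final: 0.155881


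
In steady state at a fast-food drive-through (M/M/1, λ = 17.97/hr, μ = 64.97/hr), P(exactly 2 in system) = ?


ρ = 17.97/64.97 = 0.2766
P_n = (1−ρ)·ρ^n = (1 − 0.2766)·0.2766^2 = 0.7234·0.076502 = 0.055342

Final: 0.055342


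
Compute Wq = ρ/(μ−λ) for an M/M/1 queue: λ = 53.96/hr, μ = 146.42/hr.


ρ = 53.96/146.42 = 0.3685
Wq = ρ/(μ−λ) = 0.3685/(146.42 − 53.96) = 0.3685/92.46 = 0.003986 hr

Final: 0.003986 hr


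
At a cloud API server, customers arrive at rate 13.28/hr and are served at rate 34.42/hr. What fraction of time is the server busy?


ρ = λ/μ = 13.28/34.42 = 0.3858

Final: 0.3858


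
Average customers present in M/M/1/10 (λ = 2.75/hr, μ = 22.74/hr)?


ρ = 2.75/22.74 = 0.1209
L = ρ[1 − (K+1)ρ^K + Kρ^(K+1)] / [(1−ρ)(1−ρ^(K+1))]
Numerator: 0.1209·(1 − 11·6.690e-10 + 10·8.090e-11) = 0.120932
Denominator: (0.8791)·(1.000000) = 0.879068
L = 0.120932/0.879068 = 0.1376

Final: 0.1376


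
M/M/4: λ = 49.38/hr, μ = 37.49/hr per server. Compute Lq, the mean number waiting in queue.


a = λ/μ = 1.3172; ρ = a/4 = 0.3293
P₀ = 0.266494
Lq = P₀·a^c·ρ / (c!·(1−ρ)²) = 0.266494·3.00983·0.3293/(24·0.44985)
= 0.02446

Final: 0.02446


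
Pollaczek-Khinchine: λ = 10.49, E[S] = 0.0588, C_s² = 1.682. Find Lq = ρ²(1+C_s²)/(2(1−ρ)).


ρ = λ·E[S] = 10.49·0.0588 = 0.6168
Lq = ρ²(1+C_s²)/(2(1−ρ)) = 0.3805·(1+1.682)/(2·0.3832)
= 0.3805·2.6820/0.7664 = 1.33144

Final: 1.33144


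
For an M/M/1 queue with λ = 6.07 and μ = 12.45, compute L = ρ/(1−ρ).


ρ = λ/μ = 6.07/12.45 = 0.4876
L = ρ/(1−ρ) = 0.4876/(1 − 0.4876) = 0.4876/0.5124 = 0.9514

Final: 0.9514


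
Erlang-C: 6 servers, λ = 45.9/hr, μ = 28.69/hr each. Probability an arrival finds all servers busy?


a = λ/μ = 1.5999; ρ = a/6 = 0.2666
P₀ = 0.201849 (from M/M/c formula)
C(c,a) = [a^c/(c!(1−ρ))]·P₀ = [16.76845/(720·0.7334)]·0.201849
= 0.03176·0.201849 = 0.006410

Final: 0.006410


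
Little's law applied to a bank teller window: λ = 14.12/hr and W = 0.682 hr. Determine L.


L = λW = 14.12·0.682 = 9.6298

Final: 9.6298


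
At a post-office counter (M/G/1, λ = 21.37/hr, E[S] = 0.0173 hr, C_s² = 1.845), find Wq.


ρ = λ·E[S] = 21.37·0.0173 = 0.3697
E[S²] = E[S]²(1+C_s²) = 0.0173²·(1+1.845) = 0.0008515
Wq = λ·E[S²]/(2(1−ρ)) = 21.37·0.0008515/(2·0.6303) = 0.01443 hr

Final: 0.01443 hr


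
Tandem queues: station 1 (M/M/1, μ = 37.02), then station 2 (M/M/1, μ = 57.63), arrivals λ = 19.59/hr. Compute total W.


Each node sees arrival rate λ = 19.59/hr (tandem ⇒ throughput preserved).
W₁ = 1/(μ₁−λ) = 1/(37.02−19.59) = 0.05737 hr
W₂ = 1/(μ₂−λ) = 1/(57.63−19.59) = 0.02629 hr
W_total = W₁ + W₂ = 0.05737 + 0.02629 = 0.08366 hr

Final: 0.08366 hr
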